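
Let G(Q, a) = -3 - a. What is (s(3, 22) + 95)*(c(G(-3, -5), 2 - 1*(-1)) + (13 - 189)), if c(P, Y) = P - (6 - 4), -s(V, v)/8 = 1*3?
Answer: -12496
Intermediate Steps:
s(V, v) = -24 (s(V, v) = -8*3 = -24)
c(P, Y) = -2 + P (c(P, Y) = P - 2 = -2 + P)
(s(3, 22) + 95)*(c(G(-3, -5), 2 - 1*(-1)) + (13 - 189)) = (-24 + 95)*((-2 + (-3 - 1*(-5))) + (13 - 189)) = 71*((-2 + (-3 + 5)) - 176) = 71*((-2 + 2) - 176) = 71*(0 - 176) = 71*(-176) = -12496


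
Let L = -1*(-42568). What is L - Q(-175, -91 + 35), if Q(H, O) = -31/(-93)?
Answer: 127703/3 ≈ 42568.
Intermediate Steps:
L = 42568
Q(H, O) = 1/3 (Q(H, O) = -31*(-1/93) = 1/3)
L - Q(-175, -91 + 35) = 42568 - 1*1/3 = 42568 - 1/3 = 127703/3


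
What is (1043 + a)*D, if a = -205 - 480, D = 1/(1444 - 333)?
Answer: 358/1111 ≈ 0.32223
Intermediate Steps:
D = 1/1111 ≈ 0.00090009
a = -685
(1043 + a)*D = (1043 - 685)*(1/1111) = 358*(1/1111) = 358/1111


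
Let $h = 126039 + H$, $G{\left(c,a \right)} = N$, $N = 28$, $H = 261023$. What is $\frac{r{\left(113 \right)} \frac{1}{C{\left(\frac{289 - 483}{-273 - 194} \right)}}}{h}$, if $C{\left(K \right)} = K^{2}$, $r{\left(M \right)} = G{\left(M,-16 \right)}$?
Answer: $\frac{1526623}{3641866358} \approx 0.00041919$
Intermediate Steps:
$G{\left(c,a \right)} = 28$
$r{\left(M \right)} = 28$
$h = 387062$ ($h = 126039 + 261023 = 387062$)
$\frac{r{\left(113 \right)} \frac{1}{C{\left(\frac{289 - 483}{-273 - 194} \right)}}}{h} = \frac{28 \frac{1}{\left(\frac{289 - 483}{-273 - 194}\right)^{2}}}{387062} = \frac{28}{\left(- \frac{194}{-467}\right)^{2}} \cdot \frac{1}{387062} = \frac{28}{\left(\left(-194\right) \left(- \frac{1}{467}\right)\right)^{2}} \cdot \frac{1}{387062} = \frac{28}{\left(\frac{194}{467}\right)^{2}} \cdot \frac{1}{387062} = \frac{28}{\frac{37636}{218089}} \cdot \frac{1}{387062} = 28 \cdot \frac{218089}{37636} \cdot \frac{1}{387062} = \frac{1526623}{9409} \cdot \frac{1}{387062} = \frac{1526623}{3641866358}$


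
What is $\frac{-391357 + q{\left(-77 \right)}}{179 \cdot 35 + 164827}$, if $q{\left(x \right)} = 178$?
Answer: $- \frac{391179}{171092} \approx -2.2864$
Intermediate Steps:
$\frac{-391357 + q{\left(-77 \right)}}{179 \cdot 35 + 164827} = \frac{-391357 + 178}{179 \cdot 35 + 164827} = - \frac{391179}{6265 + 164827} = - \frac{391179}{171092}$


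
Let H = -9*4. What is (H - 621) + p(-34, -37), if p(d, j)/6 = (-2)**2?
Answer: -633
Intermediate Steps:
H = -36
p(d, j) = 24 (p(d, j) = 6*(-2)**2 = 6*4 = 24)
(H - 621) + p(-34, -37) = (-36 - 621) + 24 = -657 + 24 = -633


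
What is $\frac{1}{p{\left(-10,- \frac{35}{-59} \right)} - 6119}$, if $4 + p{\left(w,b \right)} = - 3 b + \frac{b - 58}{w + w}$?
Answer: $- \frac{1180}{7223853} \approx -0.00016335$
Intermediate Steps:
$p{\left(w,b \right)} = -4 - 3 b + \frac{-58 + b}{2 w}$ ($p{\left(w,b \right)} = -4 - \left(3 b - \frac{b - 58}{w + w}\right) = -4 - \left(3 b - \frac{-58 + b}{2 w}\right) = -4 - 3 b + \frac{-58 + b}{2 w}$)
$\frac{1}{p{\left(-10,- \frac{35}{-59} \right)} - 6119} = \frac{1}{\left(-4 - \frac{29}{-10} - 3 \left(- \frac{35}{-59}\right) + \frac{\left(-35\right) \frac{1}{-59}}{2 \left(-10\right)}\right) - 6119} = \frac{1}{\left(-4 - - \frac{29}{10} - 3 \left(\left(-35\right) \left(- \frac{1}{59}\right)\right) + \frac{1}{2} \left(\left(-35\right) \left(- \frac{1}{59}\right)\right) \left(- \frac{1}{10}\right)\right) - 6119} = \frac{1}{\left(-4 + \frac{29}{10} - \frac{105}{59} + \frac{1}{2} \cdot \frac{35}{59} \left(- \frac{1}{10}\right)\right) - 6119} = \frac{1}{\left(-4 + \frac{29}{10} - \frac{105}{59} - \frac{7}{236}\right) - 6119} = \frac{1}{- \frac{3433}{1180} - 6119} = \frac{1}{- \frac{7223853}{1180}} = - \frac{1180}{7223853}$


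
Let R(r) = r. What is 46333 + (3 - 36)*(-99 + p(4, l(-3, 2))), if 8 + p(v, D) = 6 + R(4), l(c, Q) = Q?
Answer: 49534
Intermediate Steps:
p(v, D) = 2 (p(v, D) = -8 + (6 + 4) = -8 + 10 = 2)
46333 + (3 - 36)*(-99 + p(4, l(-3, 2))) = 46333 + (3 - 36)*(-99 + 2) = 46333 - 33*(-97) = 46333 + 3201 = 49534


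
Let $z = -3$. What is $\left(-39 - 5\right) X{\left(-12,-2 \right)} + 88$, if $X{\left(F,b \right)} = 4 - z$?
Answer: $-220$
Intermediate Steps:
$X{\left(F,b \right)} = 7$ ($X{\left(F,b \right)} = 4 - -3 = 4 + 3 = 7$)
$\left(-39 - 5\right) X{\left(-12,-2 \right)} + 88 = \left(-39 - 5\right) 7 + 88 = \left(-44\right) 7 + 88 = -308 + 88 = -220$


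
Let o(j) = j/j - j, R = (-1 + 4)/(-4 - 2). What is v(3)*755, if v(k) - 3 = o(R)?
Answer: 6795/2 ≈ 3397.5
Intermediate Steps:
R = -1/2 (R = 3/(-6) = 3*(-1/6) = -1/2 ≈ -0.50000)
o(j) = 1 - j
v(k) = 9/2 (v(k) = 3 + (1 - 1*(-1/2)) = 3 + (1 + 1/2) = 3 + 3/2 = 9/2)
v(3)*755 = (9/2)*755 = 6795/2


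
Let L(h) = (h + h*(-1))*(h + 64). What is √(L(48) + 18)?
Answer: 3*√2 ≈ 4.2426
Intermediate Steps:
L(h) = 0 (L(h) = (h - h)*(64 + h) = 0*(64 + h) = 0)
√(L(48) + 18) = √(0 + 18) = √18 = 3*√2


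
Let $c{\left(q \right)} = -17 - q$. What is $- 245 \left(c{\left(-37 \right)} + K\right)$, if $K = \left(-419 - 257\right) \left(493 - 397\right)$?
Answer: $15894620$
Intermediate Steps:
$K = -64896$ ($K = \left(-676\right) 96 = -64896$)
$- 245 \left(c{\left(-37 \right)} + K\right) = - 245 \left(\left(-17 - -37\right) - 64896\right) = - 245 \left(\left(-17 + 37\right) - 64896\right) = - 245 \left(20 - 64896\right) = \left(-245\right) \left(-64876\right) = 15894620$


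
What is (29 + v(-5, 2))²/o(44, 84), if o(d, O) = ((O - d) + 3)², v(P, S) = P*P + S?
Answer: 3136/1849 ≈ 1.6961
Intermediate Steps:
v(P, S) = S + P² (v(P, S) = P² + S = S + P²)
o(d, O) = (3 + O - d)²
(29 + v(-5, 2))²/o(44, 84) = (29 + (2 + (-5)²))²/((3 + 84 - 1*44)²) = (29 + (2 + 25))²/((3 + 84 - 44)²) = (29 + 27)²/(43²) = 56²/1849 = 3136*(1/1849) = 3136/1849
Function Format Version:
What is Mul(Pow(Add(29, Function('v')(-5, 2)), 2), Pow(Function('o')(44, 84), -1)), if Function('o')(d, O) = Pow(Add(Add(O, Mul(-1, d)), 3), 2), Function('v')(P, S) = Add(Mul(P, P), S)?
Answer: Rational(3136, 1849) ≈ 1.6961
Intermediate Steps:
Function('v')(P, S) = Add(S, Pow(P, 2)) (Function('v')(P, S) = Add(Pow(P, 2), S) = Add(S, Pow(P, 2)))
Function('o')(d, O) = Pow(Add(3, O, Mul(-1, d)), 2)
Mul(Pow(Add(29, Function('v')(-5, 2)), 2), Pow(Function('o')(44, 84), -1)) = Mul(Pow(Add(29, Add(2, Pow(-5, 2))), 2), Pow(Pow(Add(3, 84, Mul(-1, 44)), 2), -1)) = Mul(Pow(Add(29, Add(2, 25)), 2), Pow(Pow(Add(3, 84, -44), 2), -1)) = Mul(Pow(Add(29, 27), 2), Pow(Pow(43, 2), -1)) = Mul(Pow(56, 2), Pow(1849, -1)) = Mul(3136, Rational(1, 1849)) = Rational(3136, 1849)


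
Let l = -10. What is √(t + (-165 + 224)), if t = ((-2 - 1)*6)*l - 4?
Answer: √235 ≈ 15.330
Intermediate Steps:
t = 176 (t = ((-2 - 1)*6)*(-10) - 4 = -3*6*(-10) - 4 = -18*(-10) - 4 = 180 - 4 = 176)
√(t + (-165 + 224)) = √(176 + (-165 + 224)) = √(176 + 59) = √235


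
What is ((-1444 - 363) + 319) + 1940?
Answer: 452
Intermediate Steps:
((-1444 - 363) + 319) + 1940 = (-1807 + 319) + 1940 = -1488 + 1940 = 452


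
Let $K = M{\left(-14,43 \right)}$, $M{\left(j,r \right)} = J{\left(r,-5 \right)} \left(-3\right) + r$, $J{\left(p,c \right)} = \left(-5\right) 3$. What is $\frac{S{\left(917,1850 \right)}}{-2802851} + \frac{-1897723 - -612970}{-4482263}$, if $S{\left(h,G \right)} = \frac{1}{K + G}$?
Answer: $\frac{6978682240813951}{24347317513053594} \approx 0.28663$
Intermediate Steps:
$J{\left(p,c \right)} = -15$
$M{\left(j,r \right)} = 45 + r$ ($M{\left(j,r \right)} = \left(-15\right) \left(-3\right) + r = 45 + r$)
$K = 88$ ($K = 45 + 43 = 88$)
$S{\left(h,G \right)} = \frac{1}{88 + G}$
$\frac{S{\left(917,1850 \right)}}{-2802851} + \frac{-1897723 - -612970}{-4482263} = \frac{1}{\left(88 + 1850\right) \left(-2802851\right)} + \frac{-1897723 - -612970}{-4482263} = \frac{1}{1938} \left(- \frac{1}{2802851}\right) + \left(-1897723 + 612970\right) \left(- \frac{1}{4482263}\right) = \frac{1}{1938} \left(- \frac{1}{2802851}\right) - - \frac{1284753}{4482263} = - \frac{1}{5431925238} + \frac{1284753}{4482263} = \frac{6978682240813951}{24347317513053594}$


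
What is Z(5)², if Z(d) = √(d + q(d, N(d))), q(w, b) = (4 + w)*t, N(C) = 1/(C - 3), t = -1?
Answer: -4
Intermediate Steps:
N(C) = 1/(-3 + C)
q(w, b) = -4 - w (q(w, b) = (4 + w)*(-1) = -4 - w)
Z(d) = 2*I (Z(d) = √(d + (-4 - d)) = √(-4) = 2*I)
Z(5)² = (2*I)² = -4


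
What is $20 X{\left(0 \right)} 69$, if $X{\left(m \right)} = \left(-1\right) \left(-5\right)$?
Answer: $6900$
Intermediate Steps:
$X{\left(m \right)} = 5$
$20 X{\left(0 \right)} 69 = 20 \cdot 5 \cdot 69 = 100 \cdot 69 = 6900$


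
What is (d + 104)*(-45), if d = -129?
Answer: 1125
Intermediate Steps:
(d + 104)*(-45) = (-129 + 104)*(-45) = -25*(-45) = 1125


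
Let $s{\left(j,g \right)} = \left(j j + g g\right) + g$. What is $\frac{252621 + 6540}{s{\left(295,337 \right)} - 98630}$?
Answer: $\frac{259161}{102301} \approx 2.5333$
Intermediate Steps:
$s{\left(j,g \right)} = g + g^{2} + j^{2}$ ($s{\left(j,g \right)} = \left(j^{2} + g^{2}\right) + g = \left(g^{2} + j^{2}\right) + g = g + g^{2} + j^{2}$)
$\frac{252621 + 6540}{s{\left(295,337 \right)} - 98630} = \frac{252621 + 6540}{\left(337 + 337^{2} + 295^{2}\right) - 98630} = \frac{259161}{\left(337 + 113569 + 87025\right) - 98630} = \frac{259161}{200931 - 98630} = \frac{259161}{102301}$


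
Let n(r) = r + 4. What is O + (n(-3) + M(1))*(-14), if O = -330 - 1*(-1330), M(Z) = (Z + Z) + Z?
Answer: 944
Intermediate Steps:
M(Z) = 3*Z (M(Z) = 2*Z + Z = 3*Z)
n(r) = 4 + r
O = 1000 (O = -330 + 1330 = 1000)
O + (n(-3) + M(1))*(-14) = 1000 + ((4 - 3) + 3*1)*(-14) = 1000 + (1 + 3)*(-14) = 1000 + 4*(-14) = 1000 - 56 = 944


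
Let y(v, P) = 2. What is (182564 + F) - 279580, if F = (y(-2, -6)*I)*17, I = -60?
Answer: -99056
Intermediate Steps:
F = -2040 (F = (2*(-60))*17 = -120*17 = -2040)
(182564 + F) - 279580 = (182564 - 2040) - 279580 = 180524 - 279580 = -99056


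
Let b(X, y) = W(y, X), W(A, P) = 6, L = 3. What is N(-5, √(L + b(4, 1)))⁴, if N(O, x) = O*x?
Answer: 50625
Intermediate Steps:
b(X, y) = 6
N(-5, √(L + b(4, 1)))⁴ = (-5*√(3 + 6))⁴ = (-5*√9)⁴ = (-5*3)⁴ = (-15)⁴ = 50625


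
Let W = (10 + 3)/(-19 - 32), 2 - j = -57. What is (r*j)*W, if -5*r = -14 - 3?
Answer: -767/15 ≈ -51.133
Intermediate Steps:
j = 59 (j = 2 - 1*(-57) = 2 + 57 = 59)
r = 17/5 (r = -(-14 - 3)/5 = -⅕*(-17) = 17/5 ≈ 3.4000)
W = -13/51 (W = 13/(-51) = 13*(-1/51) = -13/51 ≈ -0.25490)
(r*j)*W = ((17/5)*59)*(-13/51) = (1003/5)*(-13/51) = -767/15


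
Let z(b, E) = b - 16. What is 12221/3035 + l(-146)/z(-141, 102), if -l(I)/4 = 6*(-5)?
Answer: 1554497/476495 ≈ 3.2624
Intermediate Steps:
z(b, E) = -16 + b
l(I) = 120 (l(I) = -24*(-5) = -4*(-30) = 120)
12221/3035 + l(-146)/z(-141, 102) = 12221/3035 + 120/(-16 - 141) = 12221*(1/3035) + 120/(-157) = 12221/3035 + 120*(-1/157) = 12221/3035 - 120/157 = 1554497/476495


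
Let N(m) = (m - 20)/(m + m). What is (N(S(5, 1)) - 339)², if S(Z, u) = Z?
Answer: 463761/4 ≈ 1.1594e+5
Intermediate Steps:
N(m) = (-20 + m)/(2*m) (N(m) = (-20 + m)/((2*m)) = (-20 + m)*(1/(2*m)) = (-20 + m)/(2*m))
(N(S(5, 1)) - 339)² = ((½)*(-20 + 5)/5 - 339)² = ((½)*(⅕)*(-15) - 339)² = (-3/2 - 339)² = (-681/2)² = 463761/4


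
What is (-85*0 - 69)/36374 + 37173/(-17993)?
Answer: -1353372219/654477382 ≈ -2.0679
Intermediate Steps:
(-85*0 - 69)/36374 + 37173/(-17993) = (0 - 69)*(1/36374) + 37173*(-1/17993) = -69*1/36374 - 37173/17993 = -69/36374 - 37173/17993 = -1353372219/654477382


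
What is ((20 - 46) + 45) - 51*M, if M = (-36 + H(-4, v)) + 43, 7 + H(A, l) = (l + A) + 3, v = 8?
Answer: -338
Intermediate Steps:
H(A, l) = -4 + A + l (H(A, l) = -7 + ((l + A) + 3) = -7 + ((A + l) + 3) = -7 + (3 + A + l) = -4 + A + l)
M = 7 (M = (-36 + (-4 - 4 + 8)) + 43 = (-36 + 0) + 43 = -36 + 43 = 7)
((20 - 46) + 45) - 51*M = ((20 - 46) + 45) - 51*7 = (-26 + 45) - 357 = 19 - 357 = -338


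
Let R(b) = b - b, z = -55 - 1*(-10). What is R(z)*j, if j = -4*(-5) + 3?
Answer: 0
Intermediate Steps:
j = 23 (j = 20 + 3 = 23)
z = -45 (z = -55 + 10 = -45)
R(b) = 0
R(z)*j = 0*23 = 0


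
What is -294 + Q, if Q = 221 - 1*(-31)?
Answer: -42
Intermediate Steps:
Q = 252 (Q = 221 + 31 = 252)
-294 + Q = -294 + 252 = -42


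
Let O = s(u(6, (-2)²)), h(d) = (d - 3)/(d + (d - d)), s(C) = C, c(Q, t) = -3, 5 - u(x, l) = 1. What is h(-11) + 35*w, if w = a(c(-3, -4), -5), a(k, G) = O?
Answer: 1554/11 ≈ 141.27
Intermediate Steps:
u(x, l) = 4 (u(x, l) = 5 - 1*1 = 5 - 1 = 4)
h(d) = (-3 + d)/d (h(d) = (-3 + d)/(d + 0) = (-3 + d)/d)
O = 4
a(k, G) = 4
w = 4
h(-11) + 35*w = (-3 - 11)/(-11) + 35*4 = -1/11*(-14) + 140 = 14/11 + 140 = 1554/11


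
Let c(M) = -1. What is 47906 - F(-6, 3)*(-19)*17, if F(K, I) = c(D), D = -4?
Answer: 47583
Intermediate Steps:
F(K, I) = -1
47906 - F(-6, 3)*(-19)*17 = 47906 - (-1*(-19))*17 = 47906 - 19*17 = 47906 - 1*323 = 47906 - 323 = 47583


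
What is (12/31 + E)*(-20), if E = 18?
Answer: -11400/31 ≈ -367.74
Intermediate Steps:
(12/31 + E)*(-20) = (12/31 + 18)*(-20) = (570/31)*(-20) = -11400/31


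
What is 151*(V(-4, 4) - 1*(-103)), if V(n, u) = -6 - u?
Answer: 14043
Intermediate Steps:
151*(V(-4, 4) - 1*(-103)) = 151*((-6 - 1*4) - 1*(-103)) = 151*((-6 - 4) + 103) = 151*(-10 + 103) = 151*93 = 14043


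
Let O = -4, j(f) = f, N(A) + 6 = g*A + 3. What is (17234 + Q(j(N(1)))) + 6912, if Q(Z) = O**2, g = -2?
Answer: 24162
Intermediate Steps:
N(A) = -3 - 2*A (N(A) = -6 + (-2*A + 3) = -6 + (3 - 2*A) = -3 - 2*A)
Q(Z) = 16 (Q(Z) = (-4)**2 = 16)
(17234 + Q(j(N(1)))) + 6912 = (17234 + 16) + 6912 = 17250 + 6912 = 24162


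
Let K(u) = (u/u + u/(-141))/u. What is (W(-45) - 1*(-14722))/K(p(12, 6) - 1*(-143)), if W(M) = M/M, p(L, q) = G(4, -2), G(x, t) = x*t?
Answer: 93417435/2 ≈ 4.6709e+7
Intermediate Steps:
G(x, t) = t*x
p(L, q) = -8 (p(L, q) = -2*4 = -8)
W(M) = 1
K(u) = (1 - u/141)/u (K(u) = (1 + u*(-1/141))/u = (1 - u/141)/u)
(W(-45) - 1*(-14722))/K(p(12, 6) - 1*(-143)) = (1 - 1*(-14722))/(((141 - (-8 - 1*(-143)))/(141*(-8 - 1*(-143))))) = (1 + 14722)/(((141 - (-8 + 143))/(141*(-8 + 143)))) = 14723/(((1/141)*(141 - 1*135)/135)) = 14723/(((1/141)*(1/135)*(141 - 135))) = 14723/(((1/141)*(1/135)*6)) = 14723/(2/6345) = 14723*(6345/2) = 93417435/2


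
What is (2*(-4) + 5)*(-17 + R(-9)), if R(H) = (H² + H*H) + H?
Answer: -408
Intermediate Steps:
R(H) = H + 2*H² (R(H) = (H² + H²) + H = 2*H² + H = H + 2*H²)
(2*(-4) + 5)*(-17 + R(-9)) = (2*(-4) + 5)*(-17 - 9*(1 + 2*(-9))) = (-8 + 5)*(-17 - 9*(1 - 18)) = -3*(-17 - 9*(-17)) = -3*(-17 + 153) = -3*136 = -408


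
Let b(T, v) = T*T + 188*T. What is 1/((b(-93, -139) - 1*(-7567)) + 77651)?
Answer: 1/76383 ≈ 1.3092e-5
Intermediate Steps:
b(T, v) = T² + 188*T
1/((b(-93, -139) - 1*(-7567)) + 77651) = 1/((-93*(188 - 93) - 1*(-7567)) + 77651) = 1/((-93*95 + 7567) + 77651) = 1/((-8835 + 7567) + 77651) = 1/(-1268 + 77651) = 1/76383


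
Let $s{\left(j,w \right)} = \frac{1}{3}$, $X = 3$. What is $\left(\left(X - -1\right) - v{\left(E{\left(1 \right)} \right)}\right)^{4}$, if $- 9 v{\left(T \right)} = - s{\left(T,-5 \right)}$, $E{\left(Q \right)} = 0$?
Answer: $\frac{131079601}{531441} \approx 246.65$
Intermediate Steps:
$s{\left(j,w \right)} = \frac{1}{3}$
$v{\left(T \right)} = \frac{1}{27}$ ($v{\left(T \right)} = - \frac{\left(-1\right) \frac{1}{3}}{9} = \left(- \frac{1}{9}\right) \left(- \frac{1}{3}\right) = \frac{1}{27}$)
$\left(\left(X - -1\right) - v{\left(E{\left(1 \right)} \right)}\right)^{4} = \left(\left(3 - -1\right) - \frac{1}{27}\right)^{4} = \left(\left(3 + 1\right) - \frac{1}{27}\right)^{4} = \left(4 - \frac{1}{27}\right)^{4} = \left(\frac{107}{27}\right)^{4} = \frac{131079601}{531441}$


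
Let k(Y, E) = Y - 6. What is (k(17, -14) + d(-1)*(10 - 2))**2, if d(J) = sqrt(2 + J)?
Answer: 361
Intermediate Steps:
k(Y, E) = -6 + Y
(k(17, -14) + d(-1)*(10 - 2))**2 = ((-6 + 17) + sqrt(2 - 1)*(10 - 2))**2 = (11 + sqrt(1)*8)**2 = (11 + 1*8)**2 = (11 + 8)**2 = 19**2 = 361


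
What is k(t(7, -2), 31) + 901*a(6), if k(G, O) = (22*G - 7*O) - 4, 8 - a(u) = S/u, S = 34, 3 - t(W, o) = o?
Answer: 5974/3 ≈ 1991.3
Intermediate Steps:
t(W, o) = 3 - o
a(u) = 8 - 34/u
k(G, O) = -4 - 7*O + 22*G (k(G, O) = (-7*O + 22*G) - 4 = -4 - 7*O + 22*G)
k(t(7, -2), 31) + 901*a(6) = (-4 - 7*31 + 22*(3 - 1*(-2))) + 901*(8 - 34/6) = (-4 - 217 + 22*(3 + 2)) + 901*(8 - 34*⅙) = (-4 - 217 + 22*5) + 901*(8 - 17/3) = (-4 - 217 + 110) + 901*(7/3) = -111 + 6307/3 = 5974/3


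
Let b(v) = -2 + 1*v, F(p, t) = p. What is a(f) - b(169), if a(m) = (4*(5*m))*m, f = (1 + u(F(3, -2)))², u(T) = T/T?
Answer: 153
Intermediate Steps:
u(T) = 1
b(v) = -2 + v
f = 4 (f = (1 + 1)² = 2² = 4)
a(m) = 20*m² (a(m) = (20*m)*m = 20*m²)
a(f) - b(169) = 20*4² - (-2 + 169) = 20*16 - 1*167 = 320 - 167 = 153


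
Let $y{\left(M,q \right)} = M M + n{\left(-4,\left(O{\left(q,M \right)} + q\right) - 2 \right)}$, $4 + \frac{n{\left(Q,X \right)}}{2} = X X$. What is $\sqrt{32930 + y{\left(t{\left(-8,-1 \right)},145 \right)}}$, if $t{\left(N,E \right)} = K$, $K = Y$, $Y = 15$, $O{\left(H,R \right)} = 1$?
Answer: $3 \sqrt{8291} \approx 273.17$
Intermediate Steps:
$n{\left(Q,X \right)} = -8 + 2 X^{2}$ ($n{\left(Q,X \right)} = -8 + 2 X X = -8 + 2 X^{2}$)
$K = 15$
$t{\left(N,E \right)} = 15$
$y{\left(M,q \right)} = -8 + M^{2} + 2 \left(-1 + q\right)^{2}$ ($y{\left(M,q \right)} = M M + \left(-8 + 2 \left(\left(1 + q\right) - 2\right)^{2}\right) = M^{2} + \left(-8 + 2 \left(-1 + q\right)^{2}\right) = -8 + M^{2} + 2 \left(-1 + q\right)^{2}$)
$\sqrt{32930 + y{\left(t{\left(-8,-1 \right)},145 \right)}} = \sqrt{32930 + \left(-8 + 15^{2} + 2 \left(-1 + 145\right)^{2}\right)} = \sqrt{32930 + \left(-8 + 225 + 2 \cdot 144^{2}\right)} = \sqrt{32930 + \left(-8 + 225 + 2 \cdot 20736\right)} = \sqrt{32930 + \left(-8 + 225 + 41472\right)} = \sqrt{32930 + 41689} = \sqrt{74619} = 3 \sqrt{8291}$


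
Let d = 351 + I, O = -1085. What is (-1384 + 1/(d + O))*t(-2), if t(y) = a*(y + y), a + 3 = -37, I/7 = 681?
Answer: -893067360/4033 ≈ -2.2144e+5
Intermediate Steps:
I = 4767 (I = 7*681 = 4767)
a = -40 (a = -3 - 37 = -40)
d = 5118 (d = 351 + 4767 = 5118)
t(y) = -80*y (t(y) = -40*(y + y) = -80*y)
(-1384 + 1/(d + O))*t(-2) = (-1384 + 1/(5118 - 1085))*(-80*(-2)) = (-1384 + 1/4033)*160 = -5581671/4033*160 = -893067360/4033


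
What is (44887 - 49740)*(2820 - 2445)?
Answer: -1819875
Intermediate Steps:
(44887 - 49740)*(2820 - 2445) = -4853*375 = -1819875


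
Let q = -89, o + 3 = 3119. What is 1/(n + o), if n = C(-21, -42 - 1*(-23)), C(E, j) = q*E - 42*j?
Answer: 1/5783 ≈ 0.00017292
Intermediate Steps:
o = 3116 (o = -3 + 3119 = 3116)
C(E, j) = -89*E - 42*j
n = 2667 (n = -89*(-21) - 42*(-42 - 1*(-23)) = 1869 - 42*(-42 + 23) = 1869 - 42*(-19) = 1869 + 798 = 2667)
1/(n + o) = 1/(2667 + 3116) = 1/5783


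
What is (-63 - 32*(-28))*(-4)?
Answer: -3332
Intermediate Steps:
(-63 - 32*(-28))*(-4) = (-63 + 896)*(-4) = 833*(-4) = -3332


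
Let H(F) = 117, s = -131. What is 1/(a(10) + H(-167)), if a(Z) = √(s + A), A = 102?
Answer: 117/13718 - I*√29/13718 ≈ 0.0085289 - 0.00039256*I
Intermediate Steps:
a(Z) = I*√29 (a(Z) = √(-131 + 102) = √(-29) = I*√29)
1/(a(10) + H(-167)) = 1/(I*√29 + 117) = 1/(117 + I*√29)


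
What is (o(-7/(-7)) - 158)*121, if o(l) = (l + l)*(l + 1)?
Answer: -18634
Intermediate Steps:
o(l) = 2*l*(1 + l) (o(l) = (2*l)*(1 + l) = 2*l*(1 + l))
(o(-7/(-7)) - 158)*121 = (2*(-7/(-7))*(1 - 7/(-7)) - 158)*121 = (2*(-7*(-1/7))*(1 - 7*(-1/7)) - 158)*121 = (2*1*(1 + 1) - 158)*121 = (2*1*2 - 158)*121 = (4 - 158)*121 = -154*121 = -18634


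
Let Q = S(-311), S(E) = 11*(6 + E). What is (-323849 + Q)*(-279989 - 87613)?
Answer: 120280844808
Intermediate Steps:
S(E) = 66 + 11*E
Q = -3355 (Q = 66 + 11*(-311) = 66 - 3421 = -3355)
(-323849 + Q)*(-279989 - 87613) = (-323849 - 3355)*(-279989 - 87613) = -327204*(-367602) = 120280844808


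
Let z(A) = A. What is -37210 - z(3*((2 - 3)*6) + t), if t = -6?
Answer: -37186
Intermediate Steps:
-37210 - z(3*((2 - 3)*6) + t) = -37210 - (3*((2 - 3)*6) - 6) = -37210 - (3*(-1*6) - 6) = -37210 - (3*(-6) - 6) = -37210 - (-18 - 6) = -37210 - 1*(-24) = -37210 + 24 = -37186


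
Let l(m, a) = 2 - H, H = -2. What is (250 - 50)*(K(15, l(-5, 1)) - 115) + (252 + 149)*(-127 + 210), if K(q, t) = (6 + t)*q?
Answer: 40283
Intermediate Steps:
l(m, a) = 4 (l(m, a) = 2 - 1*(-2) = 2 + 2 = 4)
K(q, t) = q*(6 + t)
(250 - 50)*(K(15, l(-5, 1)) - 115) + (252 + 149)*(-127 + 210) = (250 - 50)*(15*(6 + 4) - 115) + (252 + 149)*(-127 + 210) = 200*(15*10 - 115) + 401*83 = 200*(150 - 115) + 33283 = 200*35 + 33283 = 7000 + 33283 = 40283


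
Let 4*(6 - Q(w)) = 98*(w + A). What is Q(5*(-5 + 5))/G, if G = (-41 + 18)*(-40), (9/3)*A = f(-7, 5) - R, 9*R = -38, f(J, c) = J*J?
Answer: -23147/49680 ≈ -0.46592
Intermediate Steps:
f(J, c) = J²
R = -38/9 (R = (⅑)*(-38) = -38/9 ≈ -4.2222)
A = 479/27 (A = ((-7)² - 1*(-38/9))/3 = (49 + 38/9)/3 = (⅓)*(479/9) = 479/27 ≈ 17.741)
Q(w) = -23147/54 - 49*w/2 (Q(w) = 6 - 49*(w + 479/27)/2 = 6 - 49*(479/27 + w)/2 = 6 - (46942/27 + 98*w)/4 = 6 + (-23471/54 - 49*w/2) = -23147/54 - 49*w/2)
G = 920 (G = -23*(-40) = 920)
Q(5*(-5 + 5))/G = (-23147/54 - 245*(-5 + 5)/2)/920 = (-23147/54 - 245*0/2)*(1/920) = (-23147/54 - 49/2*0)*(1/920) = (-23147/54 + 0)*(1/920) = -23147/54*1/920 = -23147/49680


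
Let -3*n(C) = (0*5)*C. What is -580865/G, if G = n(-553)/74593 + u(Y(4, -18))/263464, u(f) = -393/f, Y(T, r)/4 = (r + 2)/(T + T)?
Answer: -1224296130880/393 ≈ -3.1153e+9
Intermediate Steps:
Y(T, r) = 2*(2 + r)/T (Y(T, r) = 4*((r + 2)/(T + T)) = 4*((2 + r)/((2*T))) = 4*((2 + r)*(1/(2*T))) = 4*((2 + r)/(2*T)) = 2*(2 + r)/T)
n(C) = 0 (n(C) = -0*5*C/3 = -0*C = -⅓*0 = 0)
G = 393/2107712 (G = 0/74593 - 393*2/(2 - 18)/263464 = 0*(1/74593) - 393/(2*(¼)*(-16))*(1/263464) = 0 - 393/(-8)*(1/263464) = 0 - 393*(-⅛)*(1/263464) = 0 + (393/8)*(1/263464) = 0 + 393/2107712 = 393/2107712 ≈ 0.00018646)
-580865/G = -580865/393/2107712 = -580865*2107712/393 = -1224296130880/393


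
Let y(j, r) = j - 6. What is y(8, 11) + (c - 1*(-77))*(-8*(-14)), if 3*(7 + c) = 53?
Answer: 29462/3 ≈ 9820.7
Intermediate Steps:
c = 32/3 (c = -7 + (⅓)*53 = -7 + 53/3 = 32/3 ≈ 10.667)
y(j, r) = -6 + j
y(8, 11) + (c - 1*(-77))*(-8*(-14)) = (-6 + 8) + (32/3 - 1*(-77))*(-8*(-14)) = 2 + (32/3 + 77)*112 = 2 + (263/3)*112 = 2 + 29456/3 = 29462/3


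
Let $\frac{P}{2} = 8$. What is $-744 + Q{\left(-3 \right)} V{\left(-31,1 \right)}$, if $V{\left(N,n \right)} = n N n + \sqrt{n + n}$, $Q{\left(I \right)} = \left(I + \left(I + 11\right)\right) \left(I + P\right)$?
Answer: $-2759 + 65 \sqrt{2} \approx -2667.1$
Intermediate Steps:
$P = 16$ ($P = 2 \cdot 8 = 16$)
$Q{\left(I \right)} = \left(11 + 2 I\right) \left(16 + I\right)$ ($Q{\left(I \right)} = \left(I + \left(I + 11\right)\right) \left(I + 16\right) = \left(I + \left(11 + I\right)\right) \left(16 + I\right) = \left(11 + 2 I\right) \left(16 + I\right)$)
$V{\left(N,n \right)} = N n^{2} + \sqrt{2} \sqrt{n}$ ($V{\left(N,n \right)} = N n n + \sqrt{2 n} = N n^{2} + \sqrt{2} \sqrt{n}$)
$-744 + Q{\left(-3 \right)} V{\left(-31,1 \right)} = -744 + \left(176 + 2 \left(-3\right)^{2} + 43 \left(-3\right)\right) \left(- 31 \cdot 1^{2} + \sqrt{2} \sqrt{1}\right) = -744 + \left(176 + 2 \cdot 9 - 129\right) \left(\left(-31\right) 1 + \sqrt{2} \cdot 1\right) = -744 + \left(176 + 18 - 129\right) \left(-31 + \sqrt{2}\right) = -744 + 65 \left(-31 + \sqrt{2}\right) = -744 - \left(2015 - 65 \sqrt{2}\right) = -2759 + 65 \sqrt{2}$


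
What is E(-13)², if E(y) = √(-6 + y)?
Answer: -19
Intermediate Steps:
E(-13)² = (√(-6 - 13))² = (√(-19))² = (I*√19)² = -19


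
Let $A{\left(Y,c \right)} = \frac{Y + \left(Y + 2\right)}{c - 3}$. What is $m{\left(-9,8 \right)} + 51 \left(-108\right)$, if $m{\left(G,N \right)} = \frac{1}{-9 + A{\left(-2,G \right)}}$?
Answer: $- \frac{291930}{53} \approx -5508.1$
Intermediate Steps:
$A{\left(Y,c \right)} = \frac{2 + 2 Y}{-3 + c}$ ($A{\left(Y,c \right)} = \frac{Y + \left(2 + Y\right)}{-3 + c} = \frac{2 + 2 Y}{-3 + c}$)
$m{\left(G,N \right)} = \frac{1}{-9 - \frac{2}{-3 + G}}$ ($m{\left(G,N \right)} = \frac{1}{-9 + \frac{2 \left(1 - 2\right)}{-3 + G}} = \frac{1}{-9 + 2 \frac{1}{-3 + G} \left(-1\right)} = \frac{1}{-9 - \frac{2}{-3 + G}}$)
$m{\left(-9,8 \right)} + 51 \left(-108\right) = \frac{3 - -9}{-25 + 9 \left(-9\right)} + 51 \left(-108\right) = \frac{3 + 9}{-25 - 81} - 5508 = \frac{1}{-106} \cdot 12 - 5508 = \left(- \frac{1}{106}\right) 12 - 5508 = - \frac{6}{53} - 5508 = - \frac{291930}{53}$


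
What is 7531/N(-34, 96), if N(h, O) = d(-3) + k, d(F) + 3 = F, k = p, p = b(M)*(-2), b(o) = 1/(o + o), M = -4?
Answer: -30124/23 ≈ -1309.7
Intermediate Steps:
b(o) = 1/(2*o)
p = ¼ (p = ((½)/(-4))*(-2) = ((½)*(-¼))*(-2) = -⅛*(-2) = ¼ ≈ 0.25000)
k = ¼ ≈ 0.25000
d(F) = -3 + F
N(h, O) = -23/4 (N(h, O) = (-3 - 3) + ¼ = -6 + ¼ = -23/4)
7531/N(-34, 96) = 7531/(-23/4) = 7531*(-4/23) = -30124/23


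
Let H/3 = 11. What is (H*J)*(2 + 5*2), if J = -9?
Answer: -3564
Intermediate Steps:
H = 33 (H = 3*11 = 33)
(H*J)*(2 + 5*2) = (33*(-9))*(2 + 5*2) = -297*(2 + 10) = -297*12 = -3564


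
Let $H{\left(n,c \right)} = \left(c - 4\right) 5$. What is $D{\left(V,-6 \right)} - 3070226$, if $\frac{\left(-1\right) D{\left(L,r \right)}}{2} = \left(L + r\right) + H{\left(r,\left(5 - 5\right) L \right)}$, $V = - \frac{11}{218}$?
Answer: $- \frac{334648955}{109} \approx -3.0702 \cdot 10^{6}$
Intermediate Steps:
$V = - \frac{11}{218}$ ($V = \left(-11\right) \frac{1}{218} = - \frac{11}{218} \approx -0.050459$)
$H{\left(n,c \right)} = -20 + 5 c$ ($H{\left(n,c \right)} = \left(-4 + c\right) 5 = -20 + 5 c$)
$D{\left(L,r \right)} = 40 - 2 L - 2 r$ ($D{\left(L,r \right)} = - 2 \left(\left(L + r\right) + \left(-20 + 5 \left(5 - 5\right) L\right)\right) = - 2 \left(\left(L + r\right) + \left(-20 + 5 \cdot 0 L\right)\right) = - 2 \left(\left(L + r\right) + \left(-20 + 5 \cdot 0\right)\right) = - 2 \left(\left(L + r\right) + \left(-20 + 0\right)\right) = - 2 \left(\left(L + r\right) - 20\right) = - 2 \left(-20 + L + r\right) = 40 - 2 L - 2 r$)
$D{\left(V,-6 \right)} - 3070226 = \left(40 - - \frac{11}{109} - -12\right) - 3070226 = \left(40 + \frac{11}{109} + 12\right) - 3070226 = \frac{5679}{109} - 3070226 = - \frac{334648955}{109}$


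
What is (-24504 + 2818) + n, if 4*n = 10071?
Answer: -76673/4 ≈ -19168.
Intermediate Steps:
n = 10071/4 (n = (1/4)*10071 = 10071/4 ≈ 2517.8)
(-24504 + 2818) + n = (-24504 + 2818) + 10071/4 = -21686 + 10071/4 = -76673/4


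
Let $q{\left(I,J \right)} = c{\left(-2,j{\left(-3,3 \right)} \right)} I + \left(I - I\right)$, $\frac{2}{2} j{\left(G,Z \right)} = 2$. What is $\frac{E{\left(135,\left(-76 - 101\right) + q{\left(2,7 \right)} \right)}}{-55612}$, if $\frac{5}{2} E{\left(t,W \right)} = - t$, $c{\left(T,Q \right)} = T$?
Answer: $\frac{27}{27806} \approx 0.00097101$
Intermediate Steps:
$j{\left(G,Z \right)} = 2$
$q{\left(I,J \right)} = - 2 I$ ($q{\left(I,J \right)} = - 2 I + \left(I - I\right) = - 2 I + 0 = - 2 I$)
$E{\left(t,W \right)} = - \frac{2 t}{5}$ ($E{\left(t,W \right)} = \frac{2 \left(- t\right)}{5} = - \frac{2 t}{5}$)
$\frac{E{\left(135,\left(-76 - 101\right) + q{\left(2,7 \right)} \right)}}{-55612} = \frac{\left(- \frac{2}{5}\right) 135}{-55612} = \left(-54\right) \left(- \frac{1}{55612}\right) = \frac{27}{27806}$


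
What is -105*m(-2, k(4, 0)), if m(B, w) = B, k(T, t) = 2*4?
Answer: 210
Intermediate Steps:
k(T, t) = 8
-105*m(-2, k(4, 0)) = -105*(-2) = 210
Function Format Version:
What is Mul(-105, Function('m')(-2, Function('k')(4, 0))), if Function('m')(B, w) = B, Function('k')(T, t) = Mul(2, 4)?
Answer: 210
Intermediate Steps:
Function('k')(T, t) = 8
Mul(-105, Function('m')(-2, Function('k')(4, 0))) = Mul(-105, -2) = 210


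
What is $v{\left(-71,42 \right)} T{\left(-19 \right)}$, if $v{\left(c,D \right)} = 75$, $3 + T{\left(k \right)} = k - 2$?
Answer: $-1800$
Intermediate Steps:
$T{\left(k \right)} = -5 + k$ ($T{\left(k \right)} = -3 + \left(k - 2\right) = -3 + \left(-2 + k\right) = -5 + k$)
$v{\left(-71,42 \right)} T{\left(-19 \right)} = 75 \left(-5 - 19\right) = 75 \left(-24\right) = -1800$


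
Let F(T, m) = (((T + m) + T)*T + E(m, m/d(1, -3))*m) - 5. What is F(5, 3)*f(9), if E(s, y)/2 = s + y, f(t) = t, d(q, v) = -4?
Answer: 1323/2 ≈ 661.50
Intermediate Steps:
E(s, y) = 2*s + 2*y (E(s, y) = 2*(s + y) = 2*s + 2*y)
F(T, m) = -5 + 3*m**2/2 + T*(m + 2*T) (F(T, m) = (((T + m) + T)*T + (2*m + 2*(m/(-4)))*m) - 5 = ((m + 2*T)*T + (2*m + 2*(m*(-1/4)))*m) - 5 = (T*(m + 2*T) + (2*m + 2*(-m/4))*m) - 5 = (T*(m + 2*T) + (2*m - m/2)*m) - 5 = (T*(m + 2*T) + (3*m/2)*m) - 5 = (T*(m + 2*T) + 3*m**2/2) - 5 = (3*m**2/2 + T*(m + 2*T)) - 5 = -5 + 3*m**2/2 + T*(m + 2*T))
F(5, 3)*f(9) = (-5 + 2*5**2 + (3/2)*3**2 + 5*3)*9 = (-5 + 2*25 + (3/2)*9 + 15)*9 = (-5 + 50 + 27/2 + 15)*9 = (147/2)*9 = 1323/2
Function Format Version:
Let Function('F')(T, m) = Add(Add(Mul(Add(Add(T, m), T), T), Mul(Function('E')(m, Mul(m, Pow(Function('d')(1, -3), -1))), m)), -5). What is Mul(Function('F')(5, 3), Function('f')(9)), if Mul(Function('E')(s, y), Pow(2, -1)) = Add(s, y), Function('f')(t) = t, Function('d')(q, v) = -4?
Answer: Rational(1323, 2) ≈ 661.50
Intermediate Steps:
Function('E')(s, y) = Add(Mul(2, s), Mul(2, y)) (Function('E')(s, y) = Mul(2, Add(s, y)) = Add(Mul(2, s), Mul(2, y)))
Function('F')(T, m) = Add(-5, Mul(Rational(3, 2), Pow(m, 2)), Mul(T, Add(m, Mul(2, T)))) (Function('F')(T, m) = Add(Add(Mul(Add(Add(T, m), T), T), Mul(Add(Mul(2, m), Mul(2, Mul(m, Pow(-4, -1)))), m)), -5) = Add(Add(Mul(Add(m, Mul(2, T)), T), Mul(Add(Mul(2, m), Mul(2, Mul(m, Rational(-1, 4)))), m)), -5) = Add(Add(Mul(T, Add(m, Mul(2, T))), Mul(Add(Mul(2, m), Mul(2, Mul(Rational(-1, 4), m))), m)), -5) = Add(Add(Mul(T, Add(m, Mul(2, T))), Mul(Add(Mul(2, m), Mul(Rational(-1, 2), m)), m)), -5) = Add(Add(Mul(T, Add(m, Mul(2, T))), Mul(Mul(Rational(3, 2), m), m)), -5) = Add(Add(Mul(T, Add(m, Mul(2, T))), Mul(Rational(3, 2), Pow(m, 2))), -5) = Add(Add(Mul(Rational(3, 2), Pow(m, 2)), Mul(T, Add(m, Mul(2, T)))), -5) = Add(-5, Mul(Rational(3, 2), Pow(m, 2)), Mul(T, Add(m, Mul(2, T)))))
Mul(Function('F')(5, 3), Function('f')(9)) = Mul(Add(-5, Mul(2, Pow(5, 2)), Mul(Rational(3, 2), Pow(3, 2)), Mul(5, 3)), 9) = Mul(Add(-5, Mul(2, 25), Mul(Rational(3, 2), 9), 15), 9) = Mul(Add(-5, 50, Rational(27, 2), 15), 9) = Mul(Rational(147, 2), 9) = Rational(1323, 2)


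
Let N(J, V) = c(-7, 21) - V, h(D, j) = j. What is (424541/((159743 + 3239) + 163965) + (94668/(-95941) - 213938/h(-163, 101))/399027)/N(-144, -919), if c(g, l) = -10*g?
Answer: 1634811279472131565/1250263480821896682381 ≈ 0.0013076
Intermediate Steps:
N(J, V) = 70 - V (N(J, V) = -10*(-7) - V = 70 - V)
(424541/((159743 + 3239) + 163965) + (94668/(-95941) - 213938/h(-163, 101))/399027)/N(-144, -919) = (424541/((159743 + 3239) + 163965) + (94668/(-95941) - 213938/101)/399027)/(70 - 1*(-919)) = (424541/(162982 + 163965) + (94668*(-1/95941) - 213938*1/101)*(1/399027))/(70 + 919) = (424541/326947 + (-94668/95941 - 213938/101)*(1/399027))/989 = (424541*(1/326947) - 20534987126/9690041*1/399027)*(1/989) = (424541/326947 - 20534987126/3866587990107)*(1/989) = (1634811279472131565/1264169343601513329)*(1/989) = 1634811279472131565/1250263480821896682381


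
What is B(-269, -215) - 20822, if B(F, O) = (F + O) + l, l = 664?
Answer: -20642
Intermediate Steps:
B(F, O) = 664 + F + O (B(F, O) = (F + O) + 664 = 664 + F + O)
B(-269, -215) - 20822 = (664 - 269 - 215) - 20822 = 180 - 20822 = -20642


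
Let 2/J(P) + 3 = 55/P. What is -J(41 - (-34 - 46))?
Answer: 11/14 ≈ 0.78571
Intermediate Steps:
J(P) = 2/(-3 + 55/P)
-J(41 - (-34 - 46)) = -(-2)*(41 - (-34 - 46))/(-55 + 3*(41 - (-34 - 46))) = -(-2)*(41 - 1*(-80))/(-55 + 3*(41 - 1*(-80))) = -(-2)*(41 + 80)/(-55 + 3*(41 + 80)) = -(-2)*121/(-55 + 3*121) = -(-2)*121/(-55 + 363) = -(-2)*121/308 = -1*(-11/14) = 11/14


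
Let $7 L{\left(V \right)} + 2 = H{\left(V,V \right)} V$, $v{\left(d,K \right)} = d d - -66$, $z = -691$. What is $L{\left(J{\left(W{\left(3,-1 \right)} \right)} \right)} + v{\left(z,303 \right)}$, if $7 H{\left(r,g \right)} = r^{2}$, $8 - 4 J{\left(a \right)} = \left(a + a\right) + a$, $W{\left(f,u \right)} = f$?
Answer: $\frac{1497586495}{3136} \approx 4.7755 \cdot 10^{5}$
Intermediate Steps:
$J{\left(a \right)} = 2 - \frac{3 a}{4}$ ($J{\left(a \right)} = 2 - \frac{\left(a + a\right) + a}{4} = 2 - \frac{2 a + a}{4} = 2 - \frac{3 a}{4}$)
$v{\left(d,K \right)} = 66 + d^{2}$ ($v{\left(d,K \right)} = d^{2} + 66 = 66 + d^{2}$)
$H{\left(r,g \right)} = \frac{r^{2}}{7}$
$L{\left(V \right)} = - \frac{2}{7} + \frac{V^{3}}{49}$ ($L{\left(V \right)} = - \frac{2}{7} + \frac{\frac{V^{2}}{7} V}{7} = - \frac{2}{7} + \frac{\frac{1}{7} V^{3}}{7} = - \frac{2}{7} + \frac{V^{3}}{49}$)
$L{\left(J{\left(W{\left(3,-1 \right)} \right)} \right)} + v{\left(z,303 \right)} = \left(- \frac{2}{7} + \frac{\left(2 - \frac{9}{4}\right)^{3}}{49}\right) + \left(66 + \left(-691\right)^{2}\right) = \left(- \frac{2}{7} + \frac{\left(2 - \frac{9}{4}\right)^{3}}{49}\right) + \left(66 + 477481\right) = \left(- \frac{2}{7} + \frac{\left(- \frac{1}{4}\right)^{3}}{49}\right) + 477547 = \left(- \frac{2}{7} + \frac{1}{49} \left(- \frac{1}{64}\right)\right) + 477547 = \left(- \frac{2}{7} - \frac{1}{3136}\right) + 477547 = - \frac{897}{3136} + 477547 = \frac{1497586495}{3136}$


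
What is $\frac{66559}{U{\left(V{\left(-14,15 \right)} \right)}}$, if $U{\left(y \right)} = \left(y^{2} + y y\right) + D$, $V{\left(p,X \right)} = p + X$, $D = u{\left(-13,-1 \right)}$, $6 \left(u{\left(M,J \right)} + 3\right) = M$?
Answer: $- \frac{399354}{19} \approx -21019.0$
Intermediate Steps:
$u{\left(M,J \right)} = -3 + \frac{M}{6}$
$D = - \frac{31}{6}$ ($D = -3 + \frac{1}{6} \left(-13\right) = -3 - \frac{13}{6} = - \frac{31}{6} \approx -5.1667$)
$V{\left(p,X \right)} = X + p$
$U{\left(y \right)} = - \frac{31}{6} + 2 y^{2}$ ($U{\left(y \right)} = \left(y^{2} + y y\right) - \frac{31}{6} = \left(y^{2} + y^{2}\right) - \frac{31}{6} = 2 y^{2} - \frac{31}{6} = - \frac{31}{6} + 2 y^{2}$)
$\frac{66559}{U{\left(V{\left(-14,15 \right)} \right)}} = \frac{66559}{- \frac{31}{6} + 2 \left(15 - 14\right)^{2}} = \frac{66559}{- \frac{31}{6} + 2 \cdot 1^{2}} = \frac{66559}{- \frac{31}{6} + 2 \cdot 1} = \frac{66559}{- \frac{31}{6} + 2} = \frac{66559}{- \frac{19}{6}} = 66559 \left(- \frac{6}{19}\right) = - \frac{399354}{19}$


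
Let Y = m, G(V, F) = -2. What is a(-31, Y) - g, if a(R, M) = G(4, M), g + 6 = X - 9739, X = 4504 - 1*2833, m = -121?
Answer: 8072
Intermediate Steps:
X = 1671 (X = 4504 - 2833 = 1671)
Y = -121
g = -8074 (g = -6 + (1671 - 9739) = -6 - 8068 = -8074)
a(R, M) = -2
a(-31, Y) - g = -2 - 1*(-8074) = -2 + 8074 = 8072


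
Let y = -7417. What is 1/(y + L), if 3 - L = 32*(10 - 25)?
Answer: -1/6934 ≈ -0.00014422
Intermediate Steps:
L = 483 (L = 3 - 32*(10 - 25) = 3 - 32*(-15) = 3 - 1*(-480) = 3 + 480 = 483)
1/(y + L) = 1/(-7417 + 483) = 1/(-6934) = -1/6934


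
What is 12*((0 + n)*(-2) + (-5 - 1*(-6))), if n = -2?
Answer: 60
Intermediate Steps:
12*((0 + n)*(-2) + (-5 - 1*(-6))) = 12*((0 - 2)*(-2) + (-5 - 1*(-6))) = 12*(-2*(-2) + (-5 + 6)) = 12*(4 + 1) = 12*5 = 60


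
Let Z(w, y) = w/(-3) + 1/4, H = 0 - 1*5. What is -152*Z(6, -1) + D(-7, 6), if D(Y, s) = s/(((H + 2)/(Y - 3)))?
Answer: 286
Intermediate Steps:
H = -5 (H = 0 - 5 = -5)
Z(w, y) = 1/4 - w/3 (Z(w, y) = w*(-1/3) + 1*(1/4) = -w/3 + 1/4 = 1/4 - w/3)
D(Y, s) = s*(1 - Y/3) (D(Y, s) = s/(((-5 + 2)/(Y - 3))) = s/((-3/(-3 + Y))) = s*(1 - Y/3))
-152*Z(6, -1) + D(-7, 6) = -152*(1/4 - 1/3*6) + (1/3)*6*(3 - 1*(-7)) = -152*(1/4 - 2) + (1/3)*6*(3 + 7) = -152*(-7/4) + (1/3)*6*10 = 266 + 20 = 286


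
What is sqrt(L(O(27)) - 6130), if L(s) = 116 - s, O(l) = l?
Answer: I*sqrt(6041) ≈ 77.724*I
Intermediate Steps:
sqrt(L(O(27)) - 6130) = sqrt((116 - 1*27) - 6130) = sqrt((116 - 27) - 6130) = sqrt(89 - 6130) = sqrt(-6041) = I*sqrt(6041)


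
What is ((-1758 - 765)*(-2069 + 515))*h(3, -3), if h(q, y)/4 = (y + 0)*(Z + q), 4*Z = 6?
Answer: -211720068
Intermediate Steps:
Z = 3/2 (Z = (¼)*6 = 3/2 ≈ 1.5000)
h(q, y) = 4*y*(3/2 + q) (h(q, y) = 4*((y + 0)*(3/2 + q)) = 4*(y*(3/2 + q)) = 4*y*(3/2 + q))
((-1758 - 765)*(-2069 + 515))*h(3, -3) = ((-1758 - 765)*(-2069 + 515))*(2*(-3)*(3 + 2*3)) = (-2523*(-1554))*(2*(-3)*(3 + 6)) = 3920742*(2*(-3)*9) = 3920742*(-54) = -211720068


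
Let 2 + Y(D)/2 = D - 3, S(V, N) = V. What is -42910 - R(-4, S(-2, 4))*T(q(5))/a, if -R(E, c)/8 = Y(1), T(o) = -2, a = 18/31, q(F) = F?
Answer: -384206/9 ≈ -42690.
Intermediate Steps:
a = 18/31 (a = 18*(1/31) = 18/31 ≈ 0.58065)
Y(D) = -10 + 2*D (Y(D) = -4 + 2*(D - 3) = -4 + 2*(-3 + D) = -4 + (-6 + 2*D) = -10 + 2*D)
R(E, c) = 64 (R(E, c) = -8*(-10 + 2*1) = -8*(-10 + 2) = -8*(-8) = 64)
-42910 - R(-4, S(-2, 4))*T(q(5))/a = -42910 - 64*(-2)/18/31 = -42910 - (-128)*31/18 = -42910 - 1*(-1984/9) = -42910 + 1984/9 = -384206/9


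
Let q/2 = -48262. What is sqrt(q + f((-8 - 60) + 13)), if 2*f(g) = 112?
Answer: 2*I*sqrt(24117) ≈ 310.59*I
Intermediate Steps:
f(g) = 56 (f(g) = (1/2)*112 = 56)
q = -96524 (q = 2*(-48262) = -96524)
sqrt(q + f((-8 - 60) + 13)) = sqrt(-96524 + 56) = sqrt(-96468) = 2*I*sqrt(24117)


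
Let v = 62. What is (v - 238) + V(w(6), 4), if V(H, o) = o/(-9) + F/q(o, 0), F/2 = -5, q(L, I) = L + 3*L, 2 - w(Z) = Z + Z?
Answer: -12749/72 ≈ -177.07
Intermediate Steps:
w(Z) = 2 - 2*Z (w(Z) = 2 - (Z + Z) = 2 - 2*Z)
q(L, I) = 4*L
F = -10 (F = 2*(-5) = -10)
V(H, o) = -5/(2*o) - o/9 (V(H, o) = o/(-9) - 10*1/(4*o) = o*(-1/9) - 5/(2*o) = -o/9 - 5/(2*o) = -5/(2*o) - o/9)
(v - 238) + V(w(6), 4) = (62 - 238) + (-5/2/4 - 1/9*4) = -176 + (-5/2*1/4 - 4/9) = -176 + (-5/8 - 4/9) = -176 - 77/72 = -12749/72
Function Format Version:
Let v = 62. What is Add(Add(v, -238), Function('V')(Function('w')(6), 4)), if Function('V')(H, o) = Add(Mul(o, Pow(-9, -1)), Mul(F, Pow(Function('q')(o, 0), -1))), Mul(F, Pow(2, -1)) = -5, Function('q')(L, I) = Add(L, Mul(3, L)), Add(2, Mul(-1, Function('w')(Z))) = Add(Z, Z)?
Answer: Rational(-12749, 72) ≈ -177.07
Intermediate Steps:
Function('w')(Z) = Add(2, Mul(-2, Z)) (Function('w')(Z) = Add(2, Mul(-1, Add(Z, Z))) = Add(2, Mul(-1, Mul(2, Z))) = Add(2, Mul(-2, Z)))
Function('q')(L, I) = Mul(4, L)
F = -10 (F = Mul(2, -5) = -10)
Function('V')(H, o) = Add(Mul(Rational(-5, 2), Pow(o, -1)), Mul(Rational(-1, 9), o)) (Function('V')(H, o) = Add(Mul(o, Pow(-9, -1)), Mul(-10, Pow(Mul(4, o), -1))) = Add(Mul(o, Rational(-1, 9)), Mul(-10, Mul(Rational(1, 4), Pow(o, -1)))) = Add(Mul(Rational(-1, 9), o), Mul(Rational(-5, 2), Pow(o, -1))) = Add(Mul(Rational(-5, 2), Pow(o, -1)), Mul(Rational(-1, 9), o)))
Add(Add(v, -238), Function('V')(Function('w')(6), 4)) = Add(Add(62, -238), Add(Mul(Rational(-5, 2), Pow(4, -1)), Mul(Rational(-1, 9), 4))) = Add(-176, Add(Mul(Rational(-5, 2), Rational(1, 4)), Rational(-4, 9))) = Add(-176, Add(Rational(-5, 8), Rational(-4, 9))) = Add(-176, Rational(-77, 72)) = Rational(-12749, 72)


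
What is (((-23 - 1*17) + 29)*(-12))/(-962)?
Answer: -66/481 ≈ -0.13721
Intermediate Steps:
(((-23 - 1*17) + 29)*(-12))/(-962) = (((-23 - 17) + 29)*(-12))*(-1/962) = ((-40 + 29)*(-12))*(-1/962) = -11*(-12)*(-1/962) = 132*(-1/962) = -66/481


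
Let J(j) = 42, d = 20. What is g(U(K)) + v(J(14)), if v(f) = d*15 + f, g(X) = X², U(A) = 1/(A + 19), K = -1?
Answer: 110809/324 ≈ 342.00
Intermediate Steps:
U(A) = 1/(19 + A)
v(f) = 300 + f (v(f) = 20*15 + f = 300 + f)
g(U(K)) + v(J(14)) = (1/(19 - 1))² + (300 + 42) = (1/18)² + 342 = 1/324 + 342 = 110809/324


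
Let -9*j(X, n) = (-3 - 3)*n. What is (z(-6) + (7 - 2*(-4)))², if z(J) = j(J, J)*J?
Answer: 1521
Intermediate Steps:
j(X, n) = 2*n/3 (j(X, n) = -(-3 - 3)*n/9 = -(-2)*n/3 = 2*n/3)
z(J) = 2*J²/3 (z(J) = (2*J/3)*J = 2*J²/3)
(z(-6) + (7 - 2*(-4)))² = ((⅔)*(-6)² + (7 - 2*(-4)))² = ((⅔)*36 + (7 + 8))² = (24 + 15)² = 39² = 1521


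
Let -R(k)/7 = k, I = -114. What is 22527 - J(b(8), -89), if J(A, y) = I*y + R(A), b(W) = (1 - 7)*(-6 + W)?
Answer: 12297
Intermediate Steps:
R(k) = -7*k
b(W) = 36 - 6*W (b(W) = -6*(-6 + W) = 36 - 6*W)
J(A, y) = -114*y - 7*A
22527 - J(b(8), -89) = 22527 - (-114*(-89) - 7*(36 - 6*8)) = 22527 - (10146 - 7*(36 - 48)) = 22527 - (10146 - 7*(-12)) = 22527 - (10146 + 84) = 22527 - 1*10230 = 22527 - 10230 = 12297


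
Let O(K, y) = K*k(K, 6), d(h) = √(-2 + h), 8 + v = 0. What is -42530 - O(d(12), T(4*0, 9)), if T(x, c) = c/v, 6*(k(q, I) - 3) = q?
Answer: -127595/3 - 3*√10 ≈ -42541.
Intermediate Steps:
v = -8 (v = -8 + 0 = -8)
k(q, I) = 3 + q/6
T(x, c) = -c/8 (T(x, c) = c/(-8) = c*(-⅛) = -c/8)
O(K, y) = K*(3 + K/6)
-42530 - O(d(12), T(4*0, 9)) = -42530 - √(-2 + 12)*(18 + √(-2 + 12))/6 = -42530 - √10*(18 + √10)/6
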